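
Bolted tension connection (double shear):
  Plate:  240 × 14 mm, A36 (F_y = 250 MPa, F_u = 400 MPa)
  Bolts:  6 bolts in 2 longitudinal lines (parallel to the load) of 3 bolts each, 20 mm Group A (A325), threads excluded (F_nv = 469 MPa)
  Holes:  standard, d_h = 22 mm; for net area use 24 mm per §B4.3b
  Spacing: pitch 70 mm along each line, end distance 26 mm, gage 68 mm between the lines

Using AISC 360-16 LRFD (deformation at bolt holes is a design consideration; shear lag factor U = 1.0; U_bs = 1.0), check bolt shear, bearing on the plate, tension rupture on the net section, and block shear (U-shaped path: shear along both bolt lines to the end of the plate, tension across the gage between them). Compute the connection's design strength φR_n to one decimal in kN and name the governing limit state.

Bolt shear: A_b = π(20)²/4 = 314.16 mm². φR_n = 0.75 × 469 × 314.16 × 6 × 2 = 1326.1 kN.
Bearing (14 mm plate, F_u = 400 MPa): end bolts L_c = 26 − 22/2 = 15, R_n = min(1.2×15×14×400, 2.4×20×14×400) = 100.8 kN/bolt; interior L_c = 70 − 22 = 48, R_n = 268.8 kN/bolt. φR_n = 0.75 × (2×100.8 + 4×268.8) = 957.6 kN.
Tension rupture (net): A_n = (240 − 2×24)×14 = 2688 mm² (U = 1.0, A_e = A_n). φR_n = 0.75 × 400 × 2688 = 806.4 kN.
Block shear: shear path 2×[26+2×70] = 2×166 mm, A_gv = 4648, A_nv = 2×(166 − 2.5×24)×14 = 2968 mm²; tension across gage: (68 − 1×24)×14 = 616 mm². R_n = min(0.6×400×2968, 0.6×250×4648) + 1.0×400×616 = min(712.32, 697.2) + 246.4 = 943.6 kN. φR_n = 0.75 × 943.6 = 707.7 kN.
Governing: min(1326.1, 957.6, 806.4, 707.7) = 707.7 kN → block shear.

707.7 kN (block shear governs)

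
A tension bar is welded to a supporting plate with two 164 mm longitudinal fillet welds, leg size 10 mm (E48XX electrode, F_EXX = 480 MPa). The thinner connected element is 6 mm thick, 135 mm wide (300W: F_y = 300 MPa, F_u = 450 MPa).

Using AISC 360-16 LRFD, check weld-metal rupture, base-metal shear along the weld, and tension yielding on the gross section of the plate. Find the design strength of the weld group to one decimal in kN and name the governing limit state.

218.7 kN (gross-section yield governs)

Weld metal: throat = 0.707×10 = 7.07 mm, L = 2×164 = 328 mm. φR_n = 0.75 × 0.6 × 480 × 7.07 × 328 = 500.9 kN.
Base metal shear (6 mm plate): yield φR_n = 1.0×0.6×300×6×328 = 354.2 kN; rupture φR_n = 0.75×0.6×450×6×328 = 398.5 kN; take 354.2 kN (yield).
Tension yield (gross): A_g = 135×6 = 810 mm². φR_n = 0.90 × 300 × 810 = 218.7 kN.
Governing: min(500.9, 354.2, 218.7) = 218.7 kN → gross-section yield.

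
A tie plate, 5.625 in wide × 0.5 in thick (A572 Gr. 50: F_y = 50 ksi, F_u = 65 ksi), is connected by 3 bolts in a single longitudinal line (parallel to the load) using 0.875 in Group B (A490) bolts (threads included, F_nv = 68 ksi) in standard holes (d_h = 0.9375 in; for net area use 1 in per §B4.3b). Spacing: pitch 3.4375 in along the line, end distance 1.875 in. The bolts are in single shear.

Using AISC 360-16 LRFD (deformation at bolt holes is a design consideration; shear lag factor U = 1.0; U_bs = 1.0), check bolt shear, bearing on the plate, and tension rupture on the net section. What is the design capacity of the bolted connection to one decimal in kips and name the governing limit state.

92.0 kips (bolt shear governs)

Bolt shear: A_b = π(0.875)²/4 = 0.60132 in². φR_n = 0.75 × 68 × 0.60132 × 3 × 1 = 92.0 kips.
Bearing (0.5 in plate, F_u = 65 ksi): end bolts L_c = 1.875 − 0.9375/2 = 1.40625, R_n = min(1.2×1.40625×0.5×65, 2.4×0.875×0.5×65) = 54.844 kips/bolt; interior L_c = 3.4375 − 0.9375 = 2.5, R_n = 68.25 kips/bolt. φR_n = 0.75 × (1×54.844 + 2×68.25) = 143.5 kips.
Tension rupture (net): A_n = (5.625 − 1×1)×0.5 = 2.3125 in² (U = 1.0, A_e = A_n). φR_n = 0.75 × 65 × 2.3125 = 112.7 kips.
Governing: min(92.0, 143.5, 112.7) = 92.0 kips → bolt shear.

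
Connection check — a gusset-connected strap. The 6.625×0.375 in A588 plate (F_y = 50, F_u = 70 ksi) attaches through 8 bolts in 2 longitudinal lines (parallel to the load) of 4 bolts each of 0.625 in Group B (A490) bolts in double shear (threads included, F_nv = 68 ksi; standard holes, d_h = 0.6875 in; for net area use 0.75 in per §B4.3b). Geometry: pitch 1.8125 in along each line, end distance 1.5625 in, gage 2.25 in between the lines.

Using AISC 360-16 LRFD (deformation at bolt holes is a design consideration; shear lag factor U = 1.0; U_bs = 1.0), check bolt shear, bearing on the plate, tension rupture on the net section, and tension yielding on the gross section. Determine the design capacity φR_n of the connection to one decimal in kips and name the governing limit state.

Bolt shear: A_b = π(0.625)²/4 = 0.3068 in². φR_n = 0.75 × 68 × 0.3068 × 8 × 2 = 250.3 kips.
Bearing (0.375 in plate, F_u = 70 ksi): end bolts L_c = 1.5625 − 0.6875/2 = 1.21875, R_n = min(1.2×1.21875×0.375×70, 2.4×0.625×0.375×70) = 38.391 kips/bolt; interior L_c = 1.8125 − 0.6875 = 1.125, R_n = 35.438 kips/bolt. φR_n = 0.75 × (2×38.391 + 6×35.438) = 217.1 kips.
Tension rupture (net): A_n = (6.625 − 2×0.75)×0.375 = 1.9219 in² (U = 1.0, A_e = A_n). φR_n = 0.75 × 70 × 1.9219 = 100.9 kips.
Tension yield (gross): A_g = 6.625×0.375 = 2.4844 in². φR_n = 0.90 × 50 × 2.4844 = 111.8 kips.
Governing: min(250.3, 217.1, 100.9, 111.8) = 100.9 kips → net-section rupture.

100.9 kips (net-section rupture governs)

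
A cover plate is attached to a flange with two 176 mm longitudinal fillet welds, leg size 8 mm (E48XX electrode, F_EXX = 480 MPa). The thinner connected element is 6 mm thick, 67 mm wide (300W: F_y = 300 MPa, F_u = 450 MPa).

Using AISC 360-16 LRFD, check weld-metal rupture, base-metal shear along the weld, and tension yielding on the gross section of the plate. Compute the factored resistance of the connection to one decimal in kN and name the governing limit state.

108.5 kN (gross-section yield governs)

Weld metal: throat = 0.707×8 = 5.656 mm, L = 2×176 = 352 mm. φR_n = 0.75 × 0.6 × 480 × 5.656 × 352 = 430.0 kN.
Base metal shear (6 mm plate): yield φR_n = 1.0×0.6×300×6×352 = 380.2 kN; rupture φR_n = 0.75×0.6×450×6×352 = 427.7 kN; take 380.2 kN (yield).
Tension yield (gross): A_g = 67×6 = 402 mm². φR_n = 0.90 × 300 × 402 = 108.5 kN.
Governing: min(430.0, 380.2, 108.5) = 108.5 kN → gross-section yield.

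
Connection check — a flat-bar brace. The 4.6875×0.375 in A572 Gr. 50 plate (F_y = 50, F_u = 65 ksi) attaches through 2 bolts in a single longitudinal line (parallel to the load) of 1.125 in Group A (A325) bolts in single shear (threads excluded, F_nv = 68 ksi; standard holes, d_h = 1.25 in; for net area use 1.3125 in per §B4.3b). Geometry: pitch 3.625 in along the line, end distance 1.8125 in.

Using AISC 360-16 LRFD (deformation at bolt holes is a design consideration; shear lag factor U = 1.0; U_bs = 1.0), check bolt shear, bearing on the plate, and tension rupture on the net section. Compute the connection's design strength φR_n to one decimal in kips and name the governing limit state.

Bolt shear: A_b = π(1.125)²/4 = 0.99402 in². φR_n = 0.75 × 68 × 0.99402 × 2 × 1 = 101.4 kips.
Bearing (0.375 in plate, F_u = 65 ksi): end bolts L_c = 1.8125 − 1.25/2 = 1.1875, R_n = min(1.2×1.1875×0.375×65, 2.4×1.125×0.375×65) = 34.734 kips/bolt; interior L_c = 3.625 − 1.25 = 2.375, R_n = 65.813 kips/bolt. φR_n = 0.75 × (1×34.734 + 1×65.813) = 75.4 kips.
Tension rupture (net): A_n = (4.6875 − 1×1.3125)×0.375 = 1.2656 in² (U = 1.0, A_e = A_n). φR_n = 0.75 × 65 × 1.2656 = 61.7 kips.
Governing: min(101.4, 75.4, 61.7) = 61.7 kips → net-section rupture.

61.7 kips (net-section rupture governs)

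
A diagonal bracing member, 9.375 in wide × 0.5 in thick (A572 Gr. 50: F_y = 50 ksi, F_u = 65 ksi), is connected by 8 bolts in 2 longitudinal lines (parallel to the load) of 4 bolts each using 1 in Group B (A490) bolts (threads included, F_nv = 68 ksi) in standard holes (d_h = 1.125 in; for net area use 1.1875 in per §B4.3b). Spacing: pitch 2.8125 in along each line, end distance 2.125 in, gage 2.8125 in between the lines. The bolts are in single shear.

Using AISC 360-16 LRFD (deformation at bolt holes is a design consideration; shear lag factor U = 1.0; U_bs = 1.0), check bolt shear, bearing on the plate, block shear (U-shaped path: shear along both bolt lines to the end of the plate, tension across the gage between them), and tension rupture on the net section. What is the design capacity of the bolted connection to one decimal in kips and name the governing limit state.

Bolt shear: A_b = π(1)²/4 = 0.7854 in². φR_n = 0.75 × 68 × 0.7854 × 8 × 1 = 320.4 kips.
Bearing (0.5 in plate, F_u = 65 ksi): end bolts L_c = 2.125 − 1.125/2 = 1.5625, R_n = min(1.2×1.5625×0.5×65, 2.4×1×0.5×65) = 60.938 kips/bolt; interior L_c = 2.8125 − 1.125 = 1.6875, R_n = 65.813 kips/bolt. φR_n = 0.75 × (2×60.938 + 6×65.813) = 387.6 kips.
Block shear: shear path 2×[2.125+3×2.8125] = 2×10.5625 in, A_gv = 10.563, A_nv = 2×(10.5625 − 3.5×1.1875)×0.5 = 6.4063 in²; tension across gage: (2.8125 − 1×1.1875)×0.5 = 0.8125 in². R_n = min(0.6×65×6.4063, 0.6×50×10.563) + 1.0×65×0.8125 = min(249.85, 316.89) + 52.813 = 302.66 kips. φR_n = 0.75 × 302.66 = 227.0 kips.
Tension rupture (net): A_n = (9.375 − 2×1.1875)×0.5 = 3.5 in² (U = 1.0, A_e = A_n). φR_n = 0.75 × 65 × 3.5 = 170.6 kips.
Governing: min(320.4, 387.6, 227.0, 170.6) = 170.6 kips → net-section rupture.

170.6 kips (net-section rupture governs)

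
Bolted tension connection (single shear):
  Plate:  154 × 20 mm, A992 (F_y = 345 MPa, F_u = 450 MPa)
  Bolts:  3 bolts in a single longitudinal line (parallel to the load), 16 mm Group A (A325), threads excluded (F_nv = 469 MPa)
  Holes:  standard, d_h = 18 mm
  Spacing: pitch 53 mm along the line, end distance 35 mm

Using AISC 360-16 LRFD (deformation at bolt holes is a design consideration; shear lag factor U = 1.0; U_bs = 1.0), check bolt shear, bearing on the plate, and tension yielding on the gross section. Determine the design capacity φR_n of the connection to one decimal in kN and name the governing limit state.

Bolt shear: A_b = π(16)²/4 = 201.06 mm². φR_n = 0.75 × 469 × 201.06 × 3 × 1 = 212.2 kN.
Bearing (20 mm plate, F_u = 450 MPa): end bolts L_c = 35 − 18/2 = 26, R_n = min(1.2×26×20×450, 2.4×16×20×450) = 280.8 kN/bolt; interior L_c = 53 − 18 = 35, R_n = 345.6 kN/bolt. φR_n = 0.75 × (1×280.8 + 2×345.6) = 729.0 kN.
Tension yield (gross): A_g = 154×20 = 3080 mm². φR_n = 0.90 × 345 × 3080 = 956.3 kN.
Governing: min(212.2, 729.0, 956.3) = 212.2 kN → bolt shear.

212.2 kN (bolt shear governs)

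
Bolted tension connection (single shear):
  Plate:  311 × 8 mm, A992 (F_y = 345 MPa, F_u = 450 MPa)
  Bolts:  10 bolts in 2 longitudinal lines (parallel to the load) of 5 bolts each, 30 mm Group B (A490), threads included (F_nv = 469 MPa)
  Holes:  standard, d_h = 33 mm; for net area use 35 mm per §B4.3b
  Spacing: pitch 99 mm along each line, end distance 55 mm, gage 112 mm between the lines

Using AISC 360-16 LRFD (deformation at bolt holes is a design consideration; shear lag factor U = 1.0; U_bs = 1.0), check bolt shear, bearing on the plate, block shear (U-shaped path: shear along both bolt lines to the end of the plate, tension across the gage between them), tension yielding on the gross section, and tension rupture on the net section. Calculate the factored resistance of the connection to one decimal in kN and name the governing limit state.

650.7 kN (net-section rupture governs)

Bolt shear: A_b = π(30)²/4 = 706.86 mm². φR_n = 0.75 × 469 × 706.86 × 10 × 1 = 2486.4 kN.
Bearing (8 mm plate, F_u = 450 MPa): end bolts L_c = 55 − 33/2 = 38.5, R_n = min(1.2×38.5×8×450, 2.4×30×8×450) = 166.32 kN/bolt; interior L_c = 99 − 33 = 66, R_n = 259.2 kN/bolt. φR_n = 0.75 × (2×166.32 + 8×259.2) = 1804.7 kN.
Block shear: shear path 2×[55+4×99] = 2×451 mm, A_gv = 7216, A_nv = 2×(451 − 4.5×35)×8 = 4696 mm²; tension across gage: (112 − 1×35)×8 = 616 mm². R_n = min(0.6×450×4696, 0.6×345×7216) + 1.0×450×616 = min(1267.9, 1493.7) + 277.2 = 1545.1 kN. φR_n = 0.75 × 1545.1 = 1158.8 kN.
Tension yield (gross): A_g = 311×8 = 2488 mm². φR_n = 0.90 × 345 × 2488 = 772.5 kN.
Tension rupture (net): A_n = (311 − 2×35)×8 = 1928 mm² (U = 1.0, A_e = A_n). φR_n = 0.75 × 450 × 1928 = 650.7 kN.
Governing: min(2486.4, 1804.7, 1158.8, 772.5, 650.7) = 650.7 kN → net-section rupture.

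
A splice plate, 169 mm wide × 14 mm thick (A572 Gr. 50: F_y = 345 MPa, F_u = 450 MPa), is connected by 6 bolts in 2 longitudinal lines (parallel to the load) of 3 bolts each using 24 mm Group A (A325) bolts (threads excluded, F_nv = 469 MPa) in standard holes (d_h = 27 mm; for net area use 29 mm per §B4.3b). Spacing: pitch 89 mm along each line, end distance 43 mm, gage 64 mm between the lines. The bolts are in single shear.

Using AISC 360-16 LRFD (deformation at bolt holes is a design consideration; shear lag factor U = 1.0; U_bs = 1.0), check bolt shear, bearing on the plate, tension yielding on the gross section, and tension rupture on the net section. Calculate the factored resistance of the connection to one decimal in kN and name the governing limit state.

Bolt shear: A_b = π(24)²/4 = 452.39 mm². φR_n = 0.75 × 469 × 452.39 × 6 × 1 = 954.8 kN.
Bearing (14 mm plate, F_u = 450 MPa): end bolts L_c = 43 − 27/2 = 29.5, R_n = min(1.2×29.5×14×450, 2.4×24×14×450) = 223.02 kN/bolt; interior L_c = 89 − 27 = 62, R_n = 362.88 kN/bolt. φR_n = 0.75 × (2×223.02 + 4×362.88) = 1423.2 kN.
Tension yield (gross): A_g = 169×14 = 2366 mm². φR_n = 0.90 × 345 × 2366 = 734.6 kN.
Tension rupture (net): A_n = (169 − 2×29)×14 = 1554 mm² (U = 1.0, A_e = A_n). φR_n = 0.75 × 450 × 1554 = 524.5 kN.
Governing: min(954.8, 1423.2, 734.6, 524.5) = 524.5 kN → net-section rupture.

524.5 kN (net-section rupture governs)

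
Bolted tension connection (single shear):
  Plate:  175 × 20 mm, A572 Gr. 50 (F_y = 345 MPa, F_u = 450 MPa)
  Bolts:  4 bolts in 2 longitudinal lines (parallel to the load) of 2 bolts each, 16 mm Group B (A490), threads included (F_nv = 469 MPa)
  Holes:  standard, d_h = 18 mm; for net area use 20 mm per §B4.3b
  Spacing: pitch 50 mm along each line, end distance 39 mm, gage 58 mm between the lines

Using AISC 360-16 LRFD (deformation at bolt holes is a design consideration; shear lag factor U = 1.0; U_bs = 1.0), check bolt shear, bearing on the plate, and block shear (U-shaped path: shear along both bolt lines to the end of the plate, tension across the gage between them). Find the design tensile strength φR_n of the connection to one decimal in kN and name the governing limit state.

Bolt shear: A_b = π(16)²/4 = 201.06 mm². φR_n = 0.75 × 469 × 201.06 × 4 × 1 = 282.9 kN.
Bearing (20 mm plate, F_u = 450 MPa): end bolts L_c = 39 − 18/2 = 30, R_n = min(1.2×30×20×450, 2.4×16×20×450) = 324 kN/bolt; interior L_c = 50 − 18 = 32, R_n = 345.6 kN/bolt. φR_n = 0.75 × (2×324 + 2×345.6) = 1004.4 kN.
Block shear: shear path 2×[39+1×50] = 2×89 mm, A_gv = 3560, A_nv = 2×(89 − 1.5×20)×20 = 2360 mm²; tension across gage: (58 − 1×20)×20 = 760 mm². R_n = min(0.6×450×2360, 0.6×345×3560) + 1.0×450×760 = min(637.2, 736.92) + 342 = 979.2 kN. φR_n = 0.75 × 979.2 = 734.4 kN.
Governing: min(282.9, 1004.4, 734.4) = 282.9 kN → bolt shear.

282.9 kN (bolt shear governs)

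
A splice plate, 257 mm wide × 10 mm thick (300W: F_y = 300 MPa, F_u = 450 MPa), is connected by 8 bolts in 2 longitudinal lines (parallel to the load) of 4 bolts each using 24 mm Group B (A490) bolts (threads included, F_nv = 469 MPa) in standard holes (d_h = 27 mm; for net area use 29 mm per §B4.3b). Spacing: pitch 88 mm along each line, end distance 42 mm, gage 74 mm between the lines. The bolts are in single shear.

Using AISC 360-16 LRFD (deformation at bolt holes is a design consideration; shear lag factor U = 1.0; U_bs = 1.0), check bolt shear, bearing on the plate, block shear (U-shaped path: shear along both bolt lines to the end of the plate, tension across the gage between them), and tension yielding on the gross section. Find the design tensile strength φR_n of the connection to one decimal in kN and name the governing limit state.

693.9 kN (gross-section yield governs)

Bolt shear: A_b = π(24)²/4 = 452.39 mm². φR_n = 0.75 × 469 × 452.39 × 8 × 1 = 1273.0 kN.
Bearing (10 mm plate, F_u = 450 MPa): end bolts L_c = 42 − 27/2 = 28.5, R_n = min(1.2×28.5×10×450, 2.4×24×10×450) = 153.9 kN/bolt; interior L_c = 88 − 27 = 61, R_n = 259.2 kN/bolt. φR_n = 0.75 × (2×153.9 + 6×259.2) = 1397.3 kN.
Block shear: shear path 2×[42+3×88] = 2×306 mm, A_gv = 6120, A_nv = 2×(306 − 3.5×29)×10 = 4090 mm²; tension across gage: (74 − 1×29)×10 = 450 mm². R_n = min(0.6×450×4090, 0.6×300×6120) + 1.0×450×450 = min(1104.3, 1101.6) + 202.5 = 1304.1 kN. φR_n = 0.75 × 1304.1 = 978.1 kN.
Tension yield (gross): A_g = 257×10 = 2570 mm². φR_n = 0.90 × 300 × 2570 = 693.9 kN.
Governing: min(1273.0, 1397.3, 978.1, 693.9) = 693.9 kN → gross-section yield.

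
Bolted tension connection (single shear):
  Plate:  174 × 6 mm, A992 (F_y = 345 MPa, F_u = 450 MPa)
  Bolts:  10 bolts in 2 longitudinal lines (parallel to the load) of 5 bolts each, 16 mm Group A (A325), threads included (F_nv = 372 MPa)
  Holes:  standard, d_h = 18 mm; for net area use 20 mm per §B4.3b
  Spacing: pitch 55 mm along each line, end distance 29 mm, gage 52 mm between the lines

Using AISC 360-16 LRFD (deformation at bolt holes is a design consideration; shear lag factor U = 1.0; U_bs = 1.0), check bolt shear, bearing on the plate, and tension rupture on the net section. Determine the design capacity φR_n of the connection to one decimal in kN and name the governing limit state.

271.4 kN (net-section rupture governs)

Bolt shear: A_b = π(16)²/4 = 201.06 mm². φR_n = 0.75 × 372 × 201.06 × 10 × 1 = 561.0 kN.
Bearing (6 mm plate, F_u = 450 MPa): end bolts L_c = 29 − 18/2 = 20, R_n = min(1.2×20×6×450, 2.4×16×6×450) = 64.8 kN/bolt; interior L_c = 55 − 18 = 37, R_n = 103.68 kN/bolt. φR_n = 0.75 × (2×64.8 + 8×103.68) = 719.3 kN.
Tension rupture (net): A_n = (174 − 2×20)×6 = 804 mm² (U = 1.0, A_e = A_n). φR_n = 0.75 × 450 × 804 = 271.4 kN.
Governing: min(561.0, 719.3, 271.4) = 271.4 kN → net-section rupture.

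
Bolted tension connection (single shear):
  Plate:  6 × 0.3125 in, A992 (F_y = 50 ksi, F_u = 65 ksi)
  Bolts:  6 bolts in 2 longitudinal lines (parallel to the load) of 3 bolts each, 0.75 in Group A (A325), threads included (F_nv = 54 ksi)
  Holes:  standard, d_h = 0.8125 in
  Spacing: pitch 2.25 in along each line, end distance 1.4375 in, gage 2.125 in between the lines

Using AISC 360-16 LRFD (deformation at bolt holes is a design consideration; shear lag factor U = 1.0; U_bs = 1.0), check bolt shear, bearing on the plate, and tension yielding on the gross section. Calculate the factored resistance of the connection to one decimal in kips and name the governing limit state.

Bolt shear: A_b = π(0.75)²/4 = 0.44179 in². φR_n = 0.75 × 54 × 0.44179 × 6 × 1 = 107.4 kips.
Bearing (0.3125 in plate, F_u = 65 ksi): end bolts L_c = 1.4375 − 0.8125/2 = 1.03125, R_n = min(1.2×1.03125×0.3125×65, 2.4×0.75×0.3125×65) = 25.137 kips/bolt; interior L_c = 2.25 − 0.8125 = 1.4375, R_n = 35.039 kips/bolt. φR_n = 0.75 × (2×25.137 + 4×35.039) = 142.8 kips.
Tension yield (gross): A_g = 6×0.3125 = 1.875 in². φR_n = 0.90 × 50 × 1.875 = 84.4 kips.
Governing: min(107.4, 142.8, 84.4) = 84.4 kips → gross-section yield.

84.4 kips (gross-section yield governs)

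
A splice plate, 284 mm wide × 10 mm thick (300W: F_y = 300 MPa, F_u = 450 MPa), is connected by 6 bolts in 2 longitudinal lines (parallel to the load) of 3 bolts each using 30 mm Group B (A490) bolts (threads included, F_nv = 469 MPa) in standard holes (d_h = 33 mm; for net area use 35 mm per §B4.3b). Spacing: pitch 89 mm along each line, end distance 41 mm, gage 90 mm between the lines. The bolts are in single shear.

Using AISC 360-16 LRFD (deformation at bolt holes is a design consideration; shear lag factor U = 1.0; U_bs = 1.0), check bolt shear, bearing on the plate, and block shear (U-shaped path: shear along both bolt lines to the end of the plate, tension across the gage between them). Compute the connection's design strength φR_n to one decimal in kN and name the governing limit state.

Bolt shear: A_b = π(30)²/4 = 706.86 mm². φR_n = 0.75 × 469 × 706.86 × 6 × 1 = 1491.8 kN.
Bearing (10 mm plate, F_u = 450 MPa): end bolts L_c = 41 − 33/2 = 24.5, R_n = min(1.2×24.5×10×450, 2.4×30×10×450) = 132.3 kN/bolt; interior L_c = 89 − 33 = 56, R_n = 302.4 kN/bolt. φR_n = 0.75 × (2×132.3 + 4×302.4) = 1105.7 kN.
Block shear: shear path 2×[41+2×89] = 2×219 mm, A_gv = 4380, A_nv = 2×(219 − 2.5×35)×10 = 2630 mm²; tension across gage: (90 − 1×35)×10 = 550 mm². R_n = min(0.6×450×2630, 0.6×300×4380) + 1.0×450×550 = min(710.1, 788.4) + 247.5 = 957.6 kN. φR_n = 0.75 × 957.6 = 718.2 kN.
Governing: min(1491.8, 1105.7, 718.2) = 718.2 kN → block shear.

718.2 kN (block shear governs)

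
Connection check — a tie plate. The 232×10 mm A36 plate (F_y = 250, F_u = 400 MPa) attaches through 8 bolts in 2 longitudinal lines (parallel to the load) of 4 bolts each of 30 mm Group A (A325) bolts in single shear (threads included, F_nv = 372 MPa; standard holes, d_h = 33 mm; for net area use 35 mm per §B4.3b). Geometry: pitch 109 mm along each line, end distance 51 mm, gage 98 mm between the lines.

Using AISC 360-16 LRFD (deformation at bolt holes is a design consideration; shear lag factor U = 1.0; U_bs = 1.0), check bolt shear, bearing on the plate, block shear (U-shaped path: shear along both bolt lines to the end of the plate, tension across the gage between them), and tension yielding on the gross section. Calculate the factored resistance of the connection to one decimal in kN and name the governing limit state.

Bolt shear: A_b = π(30)²/4 = 706.86 mm². φR_n = 0.75 × 372 × 706.86 × 8 × 1 = 1577.7 kN.
Bearing (10 mm plate, F_u = 400 MPa): end bolts L_c = 51 − 33/2 = 34.5, R_n = min(1.2×34.5×10×400, 2.4×30×10×400) = 165.6 kN/bolt; interior L_c = 109 − 33 = 76, R_n = 288 kN/bolt. φR_n = 0.75 × (2×165.6 + 6×288) = 1544.4 kN.
Block shear: shear path 2×[51+3×109] = 2×378 mm, A_gv = 7560, A_nv = 2×(378 − 3.5×35)×10 = 5110 mm²; tension across gage: (98 − 1×35)×10 = 630 mm². R_n = min(0.6×400×5110, 0.6×250×7560) + 1.0×400×630 = min(1226.4, 1134) + 252 = 1386 kN. φR_n = 0.75 × 1386 = 1039.5 kN.
Tension yield (gross): A_g = 232×10 = 2320 mm². φR_n = 0.90 × 250 × 2320 = 522.0 kN.
Governing: min(1577.7, 1544.4, 1039.5, 522.0) = 522.0 kN → gross-section yield.

522.0 kN (gross-section yield governs)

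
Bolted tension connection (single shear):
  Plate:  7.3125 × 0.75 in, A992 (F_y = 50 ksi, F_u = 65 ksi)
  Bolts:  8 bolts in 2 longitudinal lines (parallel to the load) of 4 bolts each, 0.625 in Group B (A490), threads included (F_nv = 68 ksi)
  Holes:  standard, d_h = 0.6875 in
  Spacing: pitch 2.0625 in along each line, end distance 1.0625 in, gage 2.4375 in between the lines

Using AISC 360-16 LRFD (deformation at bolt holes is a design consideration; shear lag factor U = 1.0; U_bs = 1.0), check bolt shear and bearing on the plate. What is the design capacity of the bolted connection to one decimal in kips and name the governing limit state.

125.2 kips (bolt shear governs)

Bolt shear: A_b = π(0.625)²/4 = 0.3068 in². φR_n = 0.75 × 68 × 0.3068 × 8 × 1 = 125.2 kips.
Bearing (0.75 in plate, F_u = 65 ksi): end bolts L_c = 1.0625 − 0.6875/2 = 0.71875, R_n = min(1.2×0.71875×0.75×65, 2.4×0.625×0.75×65) = 42.047 kips/bolt; interior L_c = 2.0625 − 0.6875 = 1.375, R_n = 73.125 kips/bolt. φR_n = 0.75 × (2×42.047 + 6×73.125) = 392.1 kips.
Governing: min(125.2, 392.1) = 125.2 kips → bolt shear.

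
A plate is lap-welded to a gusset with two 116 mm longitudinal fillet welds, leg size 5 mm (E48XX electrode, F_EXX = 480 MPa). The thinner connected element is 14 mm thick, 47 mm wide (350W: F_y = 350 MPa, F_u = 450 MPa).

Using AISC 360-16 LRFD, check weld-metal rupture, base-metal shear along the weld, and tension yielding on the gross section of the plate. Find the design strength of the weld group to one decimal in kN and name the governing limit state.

177.1 kN (weld metal governs)

Weld metal: throat = 0.707×5 = 3.535 mm, L = 2×116 = 232 mm. φR_n = 0.75 × 0.6 × 480 × 3.535 × 232 = 177.1 kN.
Base metal shear (14 mm plate): yield φR_n = 1.0×0.6×350×14×232 = 682.1 kN; rupture φR_n = 0.75×0.6×450×14×232 = 657.7 kN; take 657.7 kN (rupture).
Tension yield (gross): A_g = 47×14 = 658 mm². φR_n = 0.90 × 350 × 658 = 207.3 kN.
Governing: min(177.1, 657.7, 207.3) = 177.1 kN → weld metal.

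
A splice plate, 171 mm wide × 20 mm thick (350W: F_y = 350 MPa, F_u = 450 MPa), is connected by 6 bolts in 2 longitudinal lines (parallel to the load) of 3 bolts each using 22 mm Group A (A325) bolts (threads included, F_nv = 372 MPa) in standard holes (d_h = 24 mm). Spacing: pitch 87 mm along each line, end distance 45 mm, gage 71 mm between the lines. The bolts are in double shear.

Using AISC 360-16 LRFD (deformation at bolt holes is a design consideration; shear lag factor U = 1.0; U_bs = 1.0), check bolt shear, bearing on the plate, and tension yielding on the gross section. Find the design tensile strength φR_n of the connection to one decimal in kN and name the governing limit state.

Bolt shear: A_b = π(22)²/4 = 380.13 mm². φR_n = 0.75 × 372 × 380.13 × 6 × 2 = 1272.7 kN.
Bearing (20 mm plate, F_u = 450 MPa): end bolts L_c = 45 − 24/2 = 33, R_n = min(1.2×33×20×450, 2.4×22×20×450) = 356.4 kN/bolt; interior L_c = 87 − 24 = 63, R_n = 475.2 kN/bolt. φR_n = 0.75 × (2×356.4 + 4×475.2) = 1960.2 kN.
Tension yield (gross): A_g = 171×20 = 3420 mm². φR_n = 0.90 × 350 × 3420 = 1077.3 kN.
Governing: min(1272.7, 1960.2, 1077.3) = 1077.3 kN → gross-section yield.

1077.3 kN (gross-section yield governs)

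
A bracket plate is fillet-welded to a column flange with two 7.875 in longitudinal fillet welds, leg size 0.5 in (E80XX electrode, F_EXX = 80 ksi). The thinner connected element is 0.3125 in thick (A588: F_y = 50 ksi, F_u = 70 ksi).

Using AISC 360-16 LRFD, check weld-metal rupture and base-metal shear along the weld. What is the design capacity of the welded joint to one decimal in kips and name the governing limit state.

147.7 kips (base-metal shear governs)

Weld metal: throat = 0.707×0.5 = 0.3535 in, L = 2×7.875 = 15.75 in. φR_n = 0.75 × 0.6 × 80 × 0.3535 × 15.75 = 200.4 kips.
Base metal shear (0.3125 in plate): yield φR_n = 1.0×0.6×50×0.3125×15.75 = 147.7 kips; rupture φR_n = 0.75×0.6×70×0.3125×15.75 = 155.0 kips; take 147.7 kips (yield).
Governing: min(200.4, 147.7) = 147.7 kips → base-metal shear.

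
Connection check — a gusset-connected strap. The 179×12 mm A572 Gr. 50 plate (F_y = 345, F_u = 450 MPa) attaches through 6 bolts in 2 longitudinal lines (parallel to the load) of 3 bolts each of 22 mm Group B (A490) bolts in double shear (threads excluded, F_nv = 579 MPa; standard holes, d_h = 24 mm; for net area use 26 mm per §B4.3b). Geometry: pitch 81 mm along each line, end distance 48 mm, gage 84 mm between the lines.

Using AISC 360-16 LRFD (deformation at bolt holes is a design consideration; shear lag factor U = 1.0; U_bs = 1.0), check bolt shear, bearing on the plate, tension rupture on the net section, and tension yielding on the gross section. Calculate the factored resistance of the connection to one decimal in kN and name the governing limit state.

514.4 kN (net-section rupture governs)

Bolt shear: A_b = π(22)²/4 = 380.13 mm². φR_n = 0.75 × 579 × 380.13 × 6 × 2 = 1980.9 kN.
Bearing (12 mm plate, F_u = 450 MPa): end bolts L_c = 48 − 24/2 = 36, R_n = min(1.2×36×12×450, 2.4×22×12×450) = 233.28 kN/bolt; interior L_c = 81 − 24 = 57, R_n = 285.12 kN/bolt. φR_n = 0.75 × (2×233.28 + 4×285.12) = 1205.3 kN.
Tension rupture (net): A_n = (179 − 2×26)×12 = 1524 mm² (U = 1.0, A_e = A_n). φR_n = 0.75 × 450 × 1524 = 514.4 kN.
Tension yield (gross): A_g = 179×12 = 2148 mm². φR_n = 0.90 × 345 × 2148 = 667.0 kN.
Governing: min(1980.9, 1205.3, 514.4, 667.0) = 514.4 kN → net-section rupture.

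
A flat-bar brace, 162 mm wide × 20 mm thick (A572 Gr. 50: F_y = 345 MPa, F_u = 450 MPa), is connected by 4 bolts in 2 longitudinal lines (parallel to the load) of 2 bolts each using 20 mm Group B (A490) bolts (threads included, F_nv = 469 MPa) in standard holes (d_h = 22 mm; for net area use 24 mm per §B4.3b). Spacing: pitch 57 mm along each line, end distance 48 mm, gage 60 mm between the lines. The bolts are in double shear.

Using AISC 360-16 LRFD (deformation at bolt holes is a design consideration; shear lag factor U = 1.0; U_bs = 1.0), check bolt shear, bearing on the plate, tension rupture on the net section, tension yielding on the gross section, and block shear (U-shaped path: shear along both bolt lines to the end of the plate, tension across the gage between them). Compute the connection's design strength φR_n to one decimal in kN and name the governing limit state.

769.5 kN (net-section rupture governs)

Bolt shear: A_b = π(20)²/4 = 314.16 mm². φR_n = 0.75 × 469 × 314.16 × 4 × 2 = 884.0 kN.
Bearing (20 mm plate, F_u = 450 MPa): end bolts L_c = 48 − 22/2 = 37, R_n = min(1.2×37×20×450, 2.4×20×20×450) = 399.6 kN/bolt; interior L_c = 57 − 22 = 35, R_n = 378 kN/bolt. φR_n = 0.75 × (2×399.6 + 2×378) = 1166.4 kN.
Tension rupture (net): A_n = (162 − 2×24)×20 = 2280 mm² (U = 1.0, A_e = A_n). φR_n = 0.75 × 450 × 2280 = 769.5 kN.
Tension yield (gross): A_g = 162×20 = 3240 mm². φR_n = 0.90 × 345 × 3240 = 1006.0 kN.
Block shear: shear path 2×[48+1×57] = 2×105 mm, A_gv = 4200, A_nv = 2×(105 − 1.5×24)×20 = 2760 mm²; tension across gage: (60 − 1×24)×20 = 720 mm². R_n = min(0.6×450×2760, 0.6×345×4200) + 1.0×450×720 = min(745.2, 869.4) + 324 = 1069.2 kN. φR_n = 0.75 × 1069.2 = 801.9 kN.
Governing: min(884.0, 1166.4, 769.5, 1006.0, 801.9) = 769.5 kN → net-section rupture.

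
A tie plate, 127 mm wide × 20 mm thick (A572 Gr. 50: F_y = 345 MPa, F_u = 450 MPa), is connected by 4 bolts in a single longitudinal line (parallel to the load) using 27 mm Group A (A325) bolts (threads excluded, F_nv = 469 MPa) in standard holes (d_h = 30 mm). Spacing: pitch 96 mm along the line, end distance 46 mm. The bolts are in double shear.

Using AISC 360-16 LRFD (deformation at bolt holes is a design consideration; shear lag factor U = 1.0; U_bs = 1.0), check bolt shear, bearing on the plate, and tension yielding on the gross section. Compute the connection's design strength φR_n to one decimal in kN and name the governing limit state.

Bolt shear: A_b = π(27)²/4 = 572.56 mm². φR_n = 0.75 × 469 × 572.56 × 4 × 2 = 1611.2 kN.
Bearing (20 mm plate, F_u = 450 MPa): end bolts L_c = 46 − 30/2 = 31, R_n = min(1.2×31×20×450, 2.4×27×20×450) = 334.8 kN/bolt; interior L_c = 96 − 30 = 66, R_n = 583.2 kN/bolt. φR_n = 0.75 × (1×334.8 + 3×583.2) = 1563.3 kN.
Tension yield (gross): A_g = 127×20 = 2540 mm². φR_n = 0.90 × 345 × 2540 = 788.7 kN.
Governing: min(1611.2, 1563.3, 788.7) = 788.7 kN → gross-section yield.

788.7 kN (gross-section yield governs)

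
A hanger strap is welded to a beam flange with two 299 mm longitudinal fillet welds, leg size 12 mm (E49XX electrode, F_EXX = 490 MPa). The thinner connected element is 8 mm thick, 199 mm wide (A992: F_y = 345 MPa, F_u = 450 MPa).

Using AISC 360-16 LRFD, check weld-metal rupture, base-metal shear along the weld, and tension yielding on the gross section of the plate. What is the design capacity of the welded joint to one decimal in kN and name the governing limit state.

Weld metal: throat = 0.707×12 = 8.484 mm, L = 2×299 = 598 mm. φR_n = 0.75 × 0.6 × 490 × 8.484 × 598 = 1118.7 kN.
Base metal shear (8 mm plate): yield φR_n = 1.0×0.6×345×8×598 = 990.3 kN; rupture φR_n = 0.75×0.6×450×8×598 = 968.8 kN; take 968.8 kN (rupture).
Tension yield (gross): A_g = 199×8 = 1592 mm². φR_n = 0.90 × 345 × 1592 = 494.3 kN.
Governing: min(1118.7, 968.8, 494.3) = 494.3 kN → gross-section yield.

494.3 kN (gross-section yield governs)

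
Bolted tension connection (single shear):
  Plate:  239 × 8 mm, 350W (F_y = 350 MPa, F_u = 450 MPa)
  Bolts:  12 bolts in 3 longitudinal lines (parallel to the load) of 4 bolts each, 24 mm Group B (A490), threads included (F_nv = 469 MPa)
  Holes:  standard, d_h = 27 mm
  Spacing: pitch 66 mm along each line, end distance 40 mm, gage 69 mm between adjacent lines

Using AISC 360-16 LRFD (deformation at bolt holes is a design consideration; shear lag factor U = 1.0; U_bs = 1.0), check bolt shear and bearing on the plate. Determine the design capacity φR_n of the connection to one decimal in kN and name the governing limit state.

Bolt shear: A_b = π(24)²/4 = 452.39 mm². φR_n = 0.75 × 469 × 452.39 × 12 × 1 = 1909.5 kN.
Bearing (8 mm plate, F_u = 450 MPa): end bolts L_c = 40 − 27/2 = 26.5, R_n = min(1.2×26.5×8×450, 2.4×24×8×450) = 114.48 kN/bolt; interior L_c = 66 − 27 = 39, R_n = 168.48 kN/bolt. φR_n = 0.75 × (3×114.48 + 9×168.48) = 1394.8 kN.
Governing: min(1909.5, 1394.8) = 1394.8 kN → bearing.

1394.8 kN (bearing governs)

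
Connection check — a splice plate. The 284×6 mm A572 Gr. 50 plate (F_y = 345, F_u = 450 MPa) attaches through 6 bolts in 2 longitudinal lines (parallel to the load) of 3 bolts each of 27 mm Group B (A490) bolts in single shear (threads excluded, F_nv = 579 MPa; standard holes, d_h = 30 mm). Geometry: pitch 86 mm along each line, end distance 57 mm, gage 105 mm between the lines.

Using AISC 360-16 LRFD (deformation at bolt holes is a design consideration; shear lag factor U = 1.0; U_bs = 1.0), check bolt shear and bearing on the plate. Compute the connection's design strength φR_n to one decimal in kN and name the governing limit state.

729.0 kN (bearing governs)

Bolt shear: A_b = π(27)²/4 = 572.56 mm². φR_n = 0.75 × 579 × 572.56 × 6 × 1 = 1491.8 kN.
Bearing (6 mm plate, F_u = 450 MPa): end bolts L_c = 57 − 30/2 = 42, R_n = min(1.2×42×6×450, 2.4×27×6×450) = 136.08 kN/bolt; interior L_c = 86 − 30 = 56, R_n = 174.96 kN/bolt. φR_n = 0.75 × (2×136.08 + 4×174.96) = 729.0 kN.
Governing: min(1491.8, 729.0) = 729.0 kN → bearing.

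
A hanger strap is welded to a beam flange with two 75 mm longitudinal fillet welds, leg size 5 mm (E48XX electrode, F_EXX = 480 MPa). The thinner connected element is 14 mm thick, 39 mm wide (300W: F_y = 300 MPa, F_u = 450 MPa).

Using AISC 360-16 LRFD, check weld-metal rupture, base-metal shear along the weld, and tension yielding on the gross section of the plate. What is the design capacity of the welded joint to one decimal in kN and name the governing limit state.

114.5 kN (weld metal governs)

Weld metal: throat = 0.707×5 = 3.535 mm, L = 2×75 = 150 mm. φR_n = 0.75 × 0.6 × 480 × 3.535 × 150 = 114.5 kN.
Base metal shear (14 mm plate): yield φR_n = 1.0×0.6×300×14×150 = 378.0 kN; rupture φR_n = 0.75×0.6×450×14×150 = 425.3 kN; take 378.0 kN (yield).
Tension yield (gross): A_g = 39×14 = 546 mm². φR_n = 0.90 × 300 × 546 = 147.4 kN.
Governing: min(114.5, 378.0, 147.4) = 114.5 kN → weld metal.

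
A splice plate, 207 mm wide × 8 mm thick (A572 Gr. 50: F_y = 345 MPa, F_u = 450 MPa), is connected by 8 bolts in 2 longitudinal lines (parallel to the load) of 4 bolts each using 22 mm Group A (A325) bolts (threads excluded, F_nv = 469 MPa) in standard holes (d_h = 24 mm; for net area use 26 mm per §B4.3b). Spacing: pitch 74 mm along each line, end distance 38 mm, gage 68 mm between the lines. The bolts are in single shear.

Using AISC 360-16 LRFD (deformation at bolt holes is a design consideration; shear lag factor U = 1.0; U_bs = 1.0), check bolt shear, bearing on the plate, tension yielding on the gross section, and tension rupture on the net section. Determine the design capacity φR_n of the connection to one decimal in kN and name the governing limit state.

418.5 kN (net-section rupture governs)

Bolt shear: A_b = π(22)²/4 = 380.13 mm². φR_n = 0.75 × 469 × 380.13 × 8 × 1 = 1069.7 kN.
Bearing (8 mm plate, F_u = 450 MPa): end bolts L_c = 38 − 24/2 = 26, R_n = min(1.2×26×8×450, 2.4×22×8×450) = 112.32 kN/bolt; interior L_c = 74 − 24 = 50, R_n = 190.08 kN/bolt. φR_n = 0.75 × (2×112.32 + 6×190.08) = 1023.8 kN.
Tension yield (gross): A_g = 207×8 = 1656 mm². φR_n = 0.90 × 345 × 1656 = 514.2 kN.
Tension rupture (net): A_n = (207 − 2×26)×8 = 1240 mm² (U = 1.0, A_e = A_n). φR_n = 0.75 × 450 × 1240 = 418.5 kN.
Governing: min(1069.7, 1023.8, 514.2, 418.5) = 418.5 kN → net-section rupture.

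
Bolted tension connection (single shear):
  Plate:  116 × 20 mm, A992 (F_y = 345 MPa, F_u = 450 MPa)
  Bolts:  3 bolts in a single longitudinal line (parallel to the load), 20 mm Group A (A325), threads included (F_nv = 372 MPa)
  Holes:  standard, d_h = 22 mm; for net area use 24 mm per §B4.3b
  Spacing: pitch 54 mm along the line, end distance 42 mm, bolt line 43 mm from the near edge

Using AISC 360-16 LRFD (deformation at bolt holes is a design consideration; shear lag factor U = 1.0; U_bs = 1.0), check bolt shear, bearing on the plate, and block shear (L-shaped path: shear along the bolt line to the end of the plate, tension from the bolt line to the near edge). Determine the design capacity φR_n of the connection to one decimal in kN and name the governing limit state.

Bolt shear: A_b = π(20)²/4 = 314.16 mm². φR_n = 0.75 × 372 × 314.16 × 3 × 1 = 263.0 kN.
Bearing (20 mm plate, F_u = 450 MPa): end bolts L_c = 42 − 22/2 = 31, R_n = min(1.2×31×20×450, 2.4×20×20×450) = 334.8 kN/bolt; interior L_c = 54 − 22 = 32, R_n = 345.6 kN/bolt. φR_n = 0.75 × (1×334.8 + 2×345.6) = 769.5 kN.
Block shear: shear path 1×[42+2×54] = 1×150 mm, A_gv = 3000, A_nv = 1×(150 − 2.5×24)×20 = 1800 mm²; tension to near edge: (43 − 0.5×24)×20 = 620 mm². R_n = min(0.6×450×1800, 0.6×345×3000) + 1.0×450×620 = min(486, 621) + 279 = 765 kN. φR_n = 0.75 × 765 = 573.8 kN.
Governing: min(263.0, 769.5, 573.8) = 263.0 kN → bolt shear.

263.0 kN (bolt shear governs)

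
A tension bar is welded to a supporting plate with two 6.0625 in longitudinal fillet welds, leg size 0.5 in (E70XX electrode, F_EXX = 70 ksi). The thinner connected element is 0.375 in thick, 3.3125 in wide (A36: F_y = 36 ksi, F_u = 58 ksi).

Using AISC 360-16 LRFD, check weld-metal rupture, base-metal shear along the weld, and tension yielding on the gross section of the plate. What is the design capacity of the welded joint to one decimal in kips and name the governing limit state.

Weld metal: throat = 0.707×0.5 = 0.3535 in, L = 2×6.0625 = 12.125 in. φR_n = 0.75 × 0.6 × 70 × 0.3535 × 12.125 = 135.0 kips.
Base metal shear (0.375 in plate): yield φR_n = 1.0×0.6×36×0.375×12.125 = 98.2 kips; rupture φR_n = 0.75×0.6×58×0.375×12.125 = 118.7 kips; take 98.2 kips (yield).
Tension yield (gross): A_g = 3.3125×0.375 = 1.2422 in². φR_n = 0.90 × 36 × 1.2422 = 40.2 kips.
Governing: min(135.0, 98.2, 40.2) = 40.2 kips → gross-section yield.

40.2 kips (gross-section yield governs)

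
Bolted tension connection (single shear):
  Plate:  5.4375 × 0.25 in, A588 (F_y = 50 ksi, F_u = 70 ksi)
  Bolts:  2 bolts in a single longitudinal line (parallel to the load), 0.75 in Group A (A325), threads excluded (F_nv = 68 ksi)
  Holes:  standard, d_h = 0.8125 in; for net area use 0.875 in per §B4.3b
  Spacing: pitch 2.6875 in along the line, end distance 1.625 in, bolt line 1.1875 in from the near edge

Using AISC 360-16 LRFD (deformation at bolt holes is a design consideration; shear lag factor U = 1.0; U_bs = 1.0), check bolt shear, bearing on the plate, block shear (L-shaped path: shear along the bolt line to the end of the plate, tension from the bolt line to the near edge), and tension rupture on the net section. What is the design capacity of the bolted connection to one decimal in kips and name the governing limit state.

Bolt shear: A_b = π(0.75)²/4 = 0.44179 in². φR_n = 0.75 × 68 × 0.44179 × 2 × 1 = 45.1 kips.
Bearing (0.25 in plate, F_u = 70 ksi): end bolts L_c = 1.625 − 0.8125/2 = 1.21875, R_n = min(1.2×1.21875×0.25×70, 2.4×0.75×0.25×70) = 25.594 kips/bolt; interior L_c = 2.6875 − 0.8125 = 1.875, R_n = 31.5 kips/bolt. φR_n = 0.75 × (1×25.594 + 1×31.5) = 42.8 kips.
Block shear: shear path 1×[1.625+1×2.6875] = 1×4.3125 in, A_gv = 1.0781, A_nv = 1×(4.3125 − 1.5×0.875)×0.25 = 0.75 in²; tension to near edge: (1.1875 − 0.5×0.875)×0.25 = 0.1875 in². R_n = min(0.6×70×0.75, 0.6×50×1.0781) + 1.0×70×0.1875 = min(31.5, 32.343) + 13.125 = 44.625 kips. φR_n = 0.75 × 44.625 = 33.5 kips.
Tension rupture (net): A_n = (5.4375 − 1×0.875)×0.25 = 1.1406 in² (U = 1.0, A_e = A_n). φR_n = 0.75 × 70 × 1.1406 = 59.9 kips.
Governing: min(45.1, 42.8, 33.5, 59.9) = 33.5 kips → block shear.

33.5 kips (block shear governs)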